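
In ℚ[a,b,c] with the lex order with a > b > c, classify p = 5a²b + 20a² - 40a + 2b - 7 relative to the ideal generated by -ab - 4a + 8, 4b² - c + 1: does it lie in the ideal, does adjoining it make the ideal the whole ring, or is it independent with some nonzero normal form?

First compute the reduced Gröbner basis of I by Buchberger's algorithm.
f_1 = -ab - 4a + 8, LT = ab.
f_2 = 4b² - c + 1, LT = b².

S(f_1,f_2): lcm = ab². S = 4ab + ¼ac - ¼a - 8b.
  leading term ab: subtract (-4)·f_1 from 4ab + ¼ac - ¼a - 8b → ¼ac - 65/4a - 8b + 32
  leading term ac: no divisor's leading term divides it; move ¼ac to the remainder.
  leading term a: no divisor's leading term divides it; move -65/4a to the remainder.
  leading term b: no divisor's leading term divides it; move -8b to the remainder.
  leading term 1: no divisor's leading term divides it; move 32 to the remainder.
  remainder ¼ac - 65/4a - 8b + 32 ≠ 0; add h_3 = ¼ac - 65/4a - 8b + 32 to the basis.

S(f_1,h_3): lcm = abc. S = 65ab + 4ac + 32b² - 128b - 8c.
  leading term ab: subtract (-65)·f_1 from 65ab + 4ac + 32b² - 128b - 8c → 4ac - 260a + 32b² - 128b - 8c + 520
  leading term ac: subtract (16)·h_3 from 4ac - 260a + 32b² - 128b - 8c + 520 → 32b² - 8c + 8
  leading term b²: subtract (8)·f_2 from 32b² - 8c + 8 → 0
  remainder 0.

S(f_2,h_3): leading monomials are coprime, so the S-polynomial reduces to 0 (Buchberger's first criterion).
Every S-polynomial of the final basis reduces to 0, so we have a Gröbner basis.
Inter-reduce: drop elements whose leading term is divisible by another's, tail-reduce, and make monic.
Reduced Gröbner basis: {ab + 4a - 8, ac - 65a - 32b + 128, b² - ¼c + ¼}.
Label its elements g_1 = ab + 4a - 8, g_2 = ac - 65a - 32b + 128, g_3 = b² - ¼c + ¼.

Reduce p = 5a²b + 20a² - 40a + 2b - 7 modulo G:
  leading term a²b: subtract (5a)·g_1 from 5a²b + 20a² - 40a + 2b - 7 → 2b - 7
  leading term b: no divisor's leading term divides it; move 2b to the remainder.
  leading term 1: no divisor's leading term divides it; move -7 to the remainder.
  normal form = 2b - 7.
The normal form is nonzero, so p ∉ I. Since p minus its normal form lies in I, I + (p) = I + (r) where r = 2b - 7; decide whether this ideal is the whole ring.
Run Buchberger on G together with r (pairs among the g_i already reduce to 0 since G is a Gröbner basis):
g_1 = ab + 4a - 8, LT = ab.
g_2 = ac - 65a - 32b + 128, LT = ac.
g_3 = b² - ¼c + ¼, LT = b².
r = 2b - 7, LT = b.

S(g_1,g_2): lcm = abc. S = 65ab + 4ac + 32b² - 128b - 8c.
  leading term ab: subtract (65)·g_1 from 65ab + 4ac + 32b² - 128b - 8c → 4ac - 260a + 32b² - 128b - 8c + 520
  leading term ac: subtract (4)·g_2 from 4ac - 260a + 32b² - 128b - 8c + 520 → 32b² - 8c + 8
  leading term b²: subtract (32)·g_3 from 32b² - 8c + 8 → 0
  remainder 0.

S(g_1,g_3): lcm = ab². S = 4ab + ¼ac - ¼a - 8b.
  leading term ab: subtract (4)·g_1 from 4ab + ¼ac - ¼a - 8b → ¼ac - 65/4a - 8b + 32
  leading term ac: subtract (¼)·g_2 from ¼ac - 65/4a - 8b + 32 → 0
  remainder 0.

S(g_1,r): lcm = ab. S = 15/2a - 8.
  leading term a: no divisor's leading term divides it; move 15/2a to the remainder.
  leading term 1: no divisor's leading term divides it; move -8 to the remainder.
  remainder 15/2a - 8 ≠ 0; add m_5 = 15/2a - 8 to the basis.

S(g_2,g_3): leading monomials are coprime, so the S-polynomial reduces to 0 (Buchberger's first criterion).
S(g_2,r): leading monomials are coprime, so the S-polynomial reduces to 0 (Buchberger's first criterion).
S(g_3,r): lcm = b². S = 7/2b - ¼c + ¼.
  leading term b: subtract (7/4)·r from 7/2b - ¼c + ¼ → -¼c + 25/2
  leading term c: no divisor's leading term divides it; move -¼c to the remainder.
  leading term 1: no divisor's leading term divides it; move 25/2 to the remainder.
  remainder -¼c + 25/2 ≠ 0; add m_6 = -¼c + 25/2 to the basis.

S(g_1,m_5): lcm = ab. S = 4a + 16/15b - 8.
  leading term a: subtract (8/15)·m_5 from 4a + 16/15b - 8 → 16/15b - 56/15
  leading term b: subtract (8/15)·r from 16/15b - 56/15 → 0
  remainder 0.

S(g_2,m_5): lcm = ac. S = -65a - 32b + 16/15c + 128.
  leading term a: subtract (-26/3)·m_5 from -65a - 32b + 16/15c + 128 → -32b + 16/15c + 176/3
  leading term b: subtract (-16)·r from -32b + 16/15c + 176/3 → 16/15c - 160/3
  leading term c: subtract (-64/15)·m_6 from 16/15c - 160/3 → 0
  remainder 0.

S(g_3,m_5): leading monomials are coprime, so the S-polynomial reduces to 0 (Buchberger's first criterion).
S(r,m_5): leading monomials are coprime, so the S-polynomial reduces to 0 (Buchberger's first criterion).
S(g_1,m_6): leading monomials are coprime, so the S-polynomial reduces to 0 (Buchberger's first criterion).
S(g_2,m_6): lcm = ac. S = -15a - 32b + 128.
  leading term a: subtract (-2)·m_5 from -15a - 32b + 128 → -32b + 112
  leading term b: subtract (-16)·r from -32b + 112 → 0
  remainder 0.

S(g_3,m_6): leading monomials are coprime, so the S-polynomial reduces to 0 (Buchberger's first criterion).
S(r,m_6): leading monomials are coprime, so the S-polynomial reduces to 0 (Buchberger's first criterion).
S(m_5,m_6): leading monomials are coprime, so the S-polynomial reduces to 0 (Buchberger's first criterion).
Every S-polynomial of the final basis reduces to 0, so we have a Gröbner basis.
Inter-reduce: drop elements whose leading term is divisible by another's, tail-reduce, and make monic.
Reduced Gröbner basis: {a - 16/15, b - 7/2, c - 50}.
The reduced Gröbner basis of I + (p) is {a - 16/15, b - 7/2, c - 50} ≠ {1}, a proper ideal, so the enlarged system stays consistent: p is independent of I, with normal form 2b - 7.

Ideal membership is decidable via reduction modulo a Gröbner basis.

5a²b + 20a² - 40a + 2b - 7 is independent of I; its normal form modulo I is 2b - 7.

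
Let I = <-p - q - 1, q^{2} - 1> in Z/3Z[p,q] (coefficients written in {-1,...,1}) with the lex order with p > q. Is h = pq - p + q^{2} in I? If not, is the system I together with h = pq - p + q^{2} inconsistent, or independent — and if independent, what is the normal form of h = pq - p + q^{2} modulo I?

First compute the reduced Gröbner basis of I by Buchberger's algorithm.
f_1 = -p - q - 1, LT = p.
f_2 = q^{2} - 1, LT = q^{2}.

S(f_1,f_2): leading monomials are coprime, so the S-polynomial reduces to 0 (Buchberger's first criterion).
Every S-polynomial of the final basis reduces to 0, so we have a Gröbner basis.
Inter-reduce: drop elements whose leading term is divisible by another's, tail-reduce, and make monic.
Reduced Gröbner basis: {p + q + 1, q^{2} - 1}.
Label its elements g_1 = p + q + 1, g_2 = q^{2} - 1.

Reduce h = pq - p + q^{2} modulo G:
  leading term pq: subtract (q)·g_1 from pq - p + q^{2} → -p - q
  leading term p: subtract (-1)·g_1 from -p - q → 1
  leading term 1: no divisor's leading term divides it; move 1 to the remainder.
  normal form = 1.
The normal form is nonzero, so h ∉ I. Since h minus its normal form lies in I, I + (h) = I + (r) where r = 1; decide whether this ideal is the whole ring.
Here r = 1 is a nonzero constant, hence a unit: 1 ∈ I + (h), the Gröbner basis of I + (h) is {1}, and the enlarged system has no common solution — adjoining h is inconsistent.

Adjoining pq - p + q^{2} makes the ideal the whole ring: the system is inconsistent.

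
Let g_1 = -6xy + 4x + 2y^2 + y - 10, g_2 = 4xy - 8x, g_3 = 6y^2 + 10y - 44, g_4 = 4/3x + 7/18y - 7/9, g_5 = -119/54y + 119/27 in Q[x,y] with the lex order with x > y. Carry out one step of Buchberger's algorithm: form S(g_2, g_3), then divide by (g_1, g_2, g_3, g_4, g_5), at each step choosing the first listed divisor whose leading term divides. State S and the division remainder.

lcm(LM(g_2), LM(g_3)) = xy^2.
S = (lcm/LT(g_2))·g_2 − (lcm/LT(g_3))·g_3 = -11/3xy + 22/3x.
Reduce S modulo (g_1, g_2, g_3, g_4, g_5) in that order:
  leading term xy: subtract (11/18)·g_1 from -11/3xy + 22/3x → 44/9x - 11/9y^2 - 11/18y + 55/9
  leading term x: subtract (11/3)·g_4 from 44/9x - 11/9y^2 - 11/18y + 55/9 → -11/9y^2 - 55/27y + 242/27
  leading term y^2: subtract (-11/54)·g_3 from -11/9y^2 - 55/27y + 242/27 → 0
The remainder is 0, so this S-polynomial contributes no new basis element.
This is the inner loop of Buchberger's algorithm — each nonzero remainder becomes a new basis element.

S(g_2, g_3) = -11/3xy + 22/3x; remainder on division = 0.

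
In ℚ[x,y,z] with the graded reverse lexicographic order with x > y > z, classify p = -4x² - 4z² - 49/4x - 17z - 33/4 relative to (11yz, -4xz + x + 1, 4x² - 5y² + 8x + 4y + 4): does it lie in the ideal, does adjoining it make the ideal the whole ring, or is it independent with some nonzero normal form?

First compute the reduced Gröbner basis of I by Buchberger's algorithm.
f_1 = 11yz, LT = yz.
f_2 = -4xz + x + 1, LT = xz.
f_3 = 4x² - 5y² + 8x + 4y + 4, LT = x².

S(f_1,f_2): lcm = xyz. S = ¼xy + ¼y.
  leading term xy: no divisor's leading term divides it; move ¼xy to the remainder.
  leading term y: no divisor's leading term divides it; move ¼y to the remainder.
  remainder ¼xy + ¼y ≠ 0; add h_4 = ¼xy + ¼y to the basis.

S(f_1,f_3): leading monomials are coprime, so the S-polynomial reduces to 0 (Buchberger's first criterion).
S(f_2,f_3): lcm = x²z. S = 5/4y²z - ¼x² - 2xz - yz - ¼x - z.
  leading term y²z: subtract (5/44y)·f_1 from 5/4y²z - ¼x² - 2xz - yz - ¼x - z → -¼x² - 2xz - yz - ¼x - z
  leading term x²: subtract (-1/16)·f_3 from -¼x² - 2xz - yz - ¼x - z → -5/16y² - 2xz - yz + ¼x + ¼y - z + ¼
  leading term y²: no divisor's leading term divides it; move -5/16y² to the remainder.
  leading term xz: subtract (½)·f_2 from -2xz - yz + ¼x + ¼y - z + ¼ → -yz - ¼x + ¼y - z - ¼
  leading term yz: subtract (-1/11)·f_1 from -yz - ¼x + ¼y - z - ¼ → -¼x + ¼y - z - ¼
  leading term x: no divisor's leading term divides it; move -¼x to the remainder.
  leading term y: no divisor's leading term divides it; move ¼y to the remainder.
  leading term z: no divisor's leading term divides it; move -z to the remainder.
  leading term 1: no divisor's leading term divides it; move -¼ to the remainder.
  remainder -5/16y² - ¼x + ¼y - z - ¼ ≠ 0; add h_5 = -5/16y² - ¼x + ¼y - z - ¼ to the basis.

S(f_1,h_4): lcm = xyz. S = -yz.
  leading term yz: subtract (-1/11)·f_1 from -yz → 0
  remainder 0.

S(f_2,h_4): lcm = xyz. S = -¼xy - yz - ¼y.
  leading term xy: subtract (-1)·h_4 from -¼xy - yz - ¼y → -yz
  leading term yz: subtract (-1/11)·f_1 from -yz → 0
  remainder 0.

S(f_3,h_4): lcm = x²y. S = -5/4y³ + xy + y² + y.
  leading term y³: subtract (4y)·h_5 from -5/4y³ + xy + y² + y → 2xy + 4yz + 2y
  leading term xy: subtract (8)·h_4 from 2xy + 4yz + 2y → 4yz
  leading term yz: subtract (4/11)·f_1 from 4yz → 0
  remainder 0.

S(f_1,h_5): lcm = y²z. S = -⅘xz + ⅘yz - 16/5z² - ⅘z.
  leading term xz: subtract (⅕)·f_2 from -⅘xz + ⅘yz - 16/5z² - ⅘z → ⅘yz - 16/5z² - ⅕x - ⅘z - ⅕
  leading term yz: subtract (4/55)·f_1 from ⅘yz - 16/5z² - ⅕x - ⅘z - ⅕ → -16/5z² - ⅕x - ⅘z - ⅕
  leading term z²: no divisor's leading term divides it; move -16/5z² to the remainder.
  leading term x: no divisor's leading term divides it; move -⅕x to the remainder.
  leading term z: no divisor's leading term divides it; move -⅘z to the remainder.
  leading term 1: no divisor's leading term divides it; move -⅕ to the remainder.
  remainder -16/5z² - ⅕x - ⅘z - ⅕ ≠ 0; add h_6 = -16/5z² - ⅕x - ⅘z - ⅕ to the basis.

S(f_2,h_5): leading monomials are coprime, so the S-polynomial reduces to 0 (Buchberger's first criterion).
S(f_3,h_5): leading monomials are coprime, so the S-polynomial reduces to 0 (Buchberger's first criterion).
S(h_4,h_5): lcm = xy². S = -⅘x² + ⅘xy + y² - 16/5xz - ⅘x.
  leading term x²: subtract (-⅕)·f_3 from -⅘x² + ⅘xy + y² - 16/5xz - ⅘x → ⅘xy - 16/5xz + ⅘x + ⅘y + ⅘
  leading term xy: subtract (16/5)·h_4 from ⅘xy - 16/5xz + ⅘x + ⅘y + ⅘ → -16/5xz + ⅘x + ⅘
  leading term xz: subtract (⅘)·f_2 from -16/5xz + ⅘x + ⅘ → 0
  remainder 0.

S(f_1,h_6): lcm = yz². S = -1/16xy - ¼yz - 1/16y.
  leading term xy: subtract (-¼)·h_4 from -1/16xy - ¼yz - 1/16y → -¼yz
  leading term yz: subtract (-1/44)·f_1 from -¼yz → 0
  remainder 0.

S(f_2,h_6): lcm = xz². S = -1/16x² - ½xz - 1/16x - ¼z.
  leading term x²: subtract (-1/64)·f_3 from -1/16x² - ½xz - 1/16x - ¼z → -5/64y² - ½xz + 1/16x + 1/16y - ¼z + 1/16
  leading term y²: subtract (¼)·h_5 from -5/64y² - ½xz + 1/16x + 1/16y - ¼z + 1/16 → -½xz + ⅛x + ⅛
  leading term xz: subtract (⅛)·f_2 from -½xz + ⅛x + ⅛ → 0
  remainder 0.

S(f_3,h_6): leading monomials are coprime, so the S-polynomial reduces to 0 (Buchberger's first criterion).
S(h_4,h_6): leading monomials are coprime, so the S-polynomial reduces to 0 (Buchberger's first criterion).
S(h_5,h_6): leading monomials are coprime, so the S-polynomial reduces to 0 (Buchberger's first criterion).
Every S-polynomial of the final basis reduces to 0, so we have a Gröbner basis.
Inter-reduce: drop elements whose leading term is divisible by another's, tail-reduce, and make monic.
Reduced Gröbner basis: {x² + 3x + 4z + 2, xy + y, y² + ⅘x - ⅘y + 16/5z + ⅘, xz - ¼x - ¼, yz, z² + 1/16x + ¼z + 1/16}.
Label its elements g_1 = x² + 3x + 4z + 2, g_2 = xy + y, g_3 = y² + ⅘x - ⅘y + 16/5z + ⅘, g_4 = xz - ¼x - ¼, g_5 = yz, g_6 = z² + 1/16x + ¼z + 1/16.

Reduce p = -4x² - 4z² - 49/4x - 17z - 33/4 modulo G:
  leading term x²: subtract (-4)·g_1 from -4x² - 4z² - 49/4x - 17z - 33/4 → -4z² - ¼x - z - ¼
  leading term z²: subtract (-4)·g_6 from -4z² - ¼x - z - ¼ → 0
  normal form = 0.
Since the normal form is 0, p ∈ I.

The remainder on division by a Gröbner basis is unique — it is the normal form.

-4x² - 4z² - 49/4x - 17z - 33/4 lies in I (it reduces to 0).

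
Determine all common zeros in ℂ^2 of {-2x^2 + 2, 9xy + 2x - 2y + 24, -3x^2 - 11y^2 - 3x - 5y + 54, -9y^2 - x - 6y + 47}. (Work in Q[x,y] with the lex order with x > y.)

{(-1, 2)}

Compute a lex Gröbner basis by Buchberger's algorithm.
f_1 = -2x^2 + 2, LT = x^2.
f_2 = 9xy + 2x - 2y + 24, LT = xy.
f_3 = -3x^2 - 3x - 11y^2 - 5y + 54, LT = x^2.
f_4 = -x - 9y^2 - 6y + 47, LT = x.

S(f_1,f_2): lcm = x^2y. S = -2/9x^2 + 2/9xy - 8/3x - y.
  leading term x^2: subtract (1/9)·f_1 from -2/9x^2 + 2/9xy - 8/3x - y → 2/9xy - 8/3x - y - 2/9
  leading term xy: subtract (2/81)·f_2 from 2/9xy - 8/3x - y - 2/9 → -220/81x - 77/81y - 22/27
  leading term x: subtract (220/81)·f_4 from -220/81x - 77/81y - 22/27 → 220/9y^2 + 1243/81y - 10406/81
  leading term y^2: no divisor's leading term divides it; move 220/9y^2 to the remainder.
  leading term y: no divisor's leading term divides it; move 1243/81y to the remainder.
  leading term 1: no divisor's leading term divides it; move -10406/81 to the remainder.
  remainder 220/9y^2 + 1243/81y - 10406/81 ≠ 0; add h_5 = 220/9y^2 + 1243/81y - 10406/81 to the basis.

S(f_1,f_3): lcm = x^2. S = -x - 11/3y^2 - 5/3y + 17.
  leading term x: subtract (1)·f_4 from -x - 11/3y^2 - 5/3y + 17 → 16/3y^2 + 13/3y - 30
  leading term y^2: subtract (12/55)·h_5 from 16/3y^2 + 13/3y - 30 → 133/135y - 266/135
  leading term y: no divisor's leading term divides it; move 133/135y to the remainder.
  leading term 1: no divisor's leading term divides it; move -266/135 to the remainder.
  remainder 133/135y - 266/135 ≠ 0; add h_6 = 133/135y - 266/135 to the basis.

The other S-polynomials (S(f_1,f_4), S(f_2,f_3), S(f_2,f_4), S(f_3,f_4), S(f_1,h_5), S(f_2,h_5), S(f_3,h_5), S(f_4,h_5), S(f_1,h_6), S(f_2,h_6), S(f_3,h_6), S(f_4,h_6), S(h_5,h_6)) all reduce to 0 modulo the current basis, so we have a Gröbner basis.
Inter-reduce: drop elements whose leading term is divisible by another's, tail-reduce, and make monic.
Reduced Gröbner basis: {x + 1, y - 2}.

A lex Gröbner basis eliminates variables successively. Here y - 2 depends only on y, with roots {2}; lifting each root through the earlier basis elements recovers the full solutions.
  y = 2: the earlier basis element becomes x + 1 = 0, giving x = -1 — point (-1, 2).
Each listed point satisfies every original equation (direct substitution).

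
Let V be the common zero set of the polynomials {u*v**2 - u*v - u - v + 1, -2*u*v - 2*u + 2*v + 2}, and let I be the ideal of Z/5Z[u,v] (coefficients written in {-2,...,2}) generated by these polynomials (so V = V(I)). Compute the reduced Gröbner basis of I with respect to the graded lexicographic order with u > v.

This is the nonlinear analogue of row-reducing a linear system.

f_1 = u*v**2 - u*v - u - v + 1, LT = u*v**2.
f_2 = -2*u*v - 2*u + 2*v + 2, LT = u*v.

S(f_1,f_2): lcm = u*v**2. S = -2*u*v + v**2 - u + 1.
  reduce S modulo (f_1, f_2):
  remainder v**2 + u - 2*v - 1 ≠ 0; add g_3 = v**2 + u - 2*v - 1 to the basis.

S(f_1,g_3): lcm = u*v**2. S = -u**2 + u*v - v + 1.
  reduce S modulo (f_1, f_2, g_3):
  remainder -u**2 - u + 2 ≠ 0; add g_4 = -u**2 - u + 2 to the basis.

The other S-polynomials (S(f_2,g_3), S(f_1,g_4), S(f_2,g_4), S(g_3,g_4)) all reduce to 0 modulo the current basis, so we have a Gröbner basis.
Inter-reduce: drop elements whose leading term is divisible by another's, tail-reduce, and make monic.

G = {u**2 + u - 2, u*v + u - v - 1, v**2 + u - 2*v - 1}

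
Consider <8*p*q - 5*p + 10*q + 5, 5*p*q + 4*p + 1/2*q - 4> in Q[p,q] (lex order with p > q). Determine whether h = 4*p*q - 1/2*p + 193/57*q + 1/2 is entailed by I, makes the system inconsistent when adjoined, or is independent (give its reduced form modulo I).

First compute the reduced Gröbner basis of I by Buchberger's algorithm.
f_1 = 8*p*q - 5*p + 10*q + 5, LT = p*q.
f_2 = 5*p*q + 4*p + 1/2*q - 4, LT = p*q.

S(f_1,f_2): lcm = p*q. S = -57/40*p + 23/20*q + 57/40.
  leading term p: no divisor's leading term divides it; move -57/40*p to the remainder.
  leading term q: no divisor's leading term divides it; move 23/20*q to the remainder.
  leading term 1: no divisor's leading term divides it; move 57/40 to the remainder.
  remainder -57/40*p + 23/20*q + 57/40 ≠ 0; add k_3 = -57/40*p + 23/20*q + 57/40 to the basis.

S(f_1,k_3): lcm = p*q. S = -5/8*p + 46/57*q**2 + 9/4*q + 5/8.
  leading term p: subtract (25/57)·k_3 from -5/8*p + 46/57*q**2 + 9/4*q + 5/8 → 46/57*q**2 + 199/114*q
  leading term q**2: no divisor's leading term divides it; move 46/57*q**2 to the remainder.
  leading term q: no divisor's leading term divides it; move 199/114*q to the remainder.
  remainder 46/57*q**2 + 199/114*q ≠ 0; add k_4 = 46/57*q**2 + 199/114*q to the basis.

S(f_2,k_3): lcm = p*q. S = 4/5*p + 46/57*q**2 + 11/10*q - 4/5.
  leading term p: subtract (-32/57)·k_3 from 4/5*p + 46/57*q**2 + 11/10*q - 4/5 → 46/57*q**2 + 199/114*q
  leading term q**2: subtract (1)·k_4 from 46/57*q**2 + 199/114*q → 0
  remainder 0.

S(f_1,k_4): lcm = p*q**2. S = -513/184*p*q + 5/4*q**2 + 5/8*q.
  leading term p*q: subtract (-513/1472)·f_1 from -513/184*p*q + 5/4*q**2 + 5/8*q → -2565/1472*p + 5/4*q**2 + 3025/736*q + 2565/1472
  leading term p: subtract (225/184)·k_3 from -2565/1472*p + 5/4*q**2 + 3025/736*q + 2565/1472 → 5/4*q**2 + 995/368*q
  leading term q**2: subtract (285/184)·k_4 from 5/4*q**2 + 995/368*q → 0
  remainder 0.

S(f_2,k_4): lcm = p*q**2. S = -627/460*p*q + 1/10*q**2 - 4/5*q.
  leading term p*q: subtract (-627/3680)·f_1 from -627/460*p*q + 1/10*q**2 - 4/5*q → -627/736*p + 1/10*q**2 + 1663/1840*q + 627/736
  leading term p: subtract (55/92)·k_3 from -627/736*p + 1/10*q**2 + 1663/1840*q + 627/736 → 1/10*q**2 + 199/920*q
  leading term q**2: subtract (57/460)·k_4 from 1/10*q**2 + 199/920*q → 0
  remainder 0.

S(k_3,k_4): leading monomials are coprime, so the S-polynomial reduces to 0 (Buchberger's first criterion).
Every S-polynomial of the final basis reduces to 0, so we have a Gröbner basis.
Inter-reduce: drop elements whose leading term is divisible by another's, tail-reduce, and make monic.
Reduced Gröbner basis: {p - 46/57*q - 1, q**2 + 199/92*q}.
Label its elements g_1 = p - 46/57*q - 1, g_2 = q**2 + 199/92*q.

Reduce h = 4*p*q - 1/2*p + 193/57*q + 1/2 modulo G:
  leading term p*q: subtract (4*q)·g_1 from 4*p*q - 1/2*p + 193/57*q + 1/2 → -1/2*p + 184/57*q**2 + 421/57*q + 1/2
  leading term p: subtract (-1/2)·g_1 from -1/2*p + 184/57*q**2 + 421/57*q + 1/2 → 184/57*q**2 + 398/57*q
  leading term q**2: subtract (184/57)·g_2 from 184/57*q**2 + 398/57*q → 0
  normal form = 0.
Since the normal form is 0, h ∈ I.

4*p*q - 1/2*p + 193/57*q + 1/2 lies in I (it reduces to 0).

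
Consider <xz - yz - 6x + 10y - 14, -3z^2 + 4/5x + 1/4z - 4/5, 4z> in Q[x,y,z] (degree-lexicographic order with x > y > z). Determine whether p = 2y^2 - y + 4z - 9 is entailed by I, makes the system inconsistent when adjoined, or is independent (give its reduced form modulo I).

Adjoining 2y^2 - y + 4z - 9 makes the ideal the whole ring: the system is inconsistent.

First compute the reduced Gröbner basis of I by Buchberger's algorithm.
f_1 = xz - yz - 6x + 10y - 14, LT = xz.
f_2 = -3z^2 + 4/5x + 1/4z - 4/5, LT = z^2.
f_3 = 4z, LT = z.

S(f_1,f_2): lcm = xz^2. S = -yz^2 + 4/15x^2 - 71/12xz + 10yz - 4/15x - 14z.
  leading term yz^2: subtract (1/3y)·f_2 from -yz^2 + 4/15x^2 - 71/12xz + 10yz - 4/15x - 14z → 4/15x^2 - 4/15xy - 71/12xz + 119/12yz - 4/15x + 4/15y - 14z
  leading term x^2: no divisor's leading term divides it; move 4/15x^2 to the remainder.
  leading term xy: no divisor's leading term divides it; move -4/15xy to the remainder.
  leading term xz: subtract (-71/12)·f_1 from -71/12xz + 119/12yz - 4/15x + 4/15y - 14z → 4yz - 1073/30x + 1783/30y - 14z - 497/6
  leading term yz: subtract (y)·f_3 from 4yz - 1073/30x + 1783/30y - 14z - 497/6 → -1073/30x + 1783/30y - 14z - 497/6
  leading term x: no divisor's leading term divides it; move -1073/30x to the remainder.
  leading term y: no divisor's leading term divides it; move 1783/30y to the remainder.
  leading term z: subtract (-7/2)·f_3 from -14z - 497/6 → -497/6
  leading term 1: no divisor's leading term divides it; move -497/6 to the remainder.
  remainder 4/15x^2 - 4/15xy - 1073/30x + 1783/30y - 497/6 ≠ 0; add h_4 = 4/15x^2 - 4/15xy - 1073/30x + 1783/30y - 497/6 to the basis.

S(f_1,f_3): lcm = xz. S = -yz - 6x + 10y - 14.
  leading term yz: subtract (-1/4y)·f_3 from -yz - 6x + 10y - 14 → -6x + 10y - 14
  leading term x: no divisor's leading term divides it; move -6x to the remainder.
  leading term y: no divisor's leading term divides it; move 10y to the remainder.
  leading term 1: no divisor's leading term divides it; move -14 to the remainder.
  remainder -6x + 10y - 14 ≠ 0; add h_5 = -6x + 10y - 14 to the basis.

S(f_2,f_3): lcm = z^2. S = -4/15x - 1/12z + 4/15.
  leading term x: subtract (2/45)·h_5 from -4/15x - 1/12z + 4/15 → -4/9y - 1/12z + 8/9
  leading term y: no divisor's leading term divides it; move -4/9y to the remainder.
  leading term z: subtract (-1/48)·f_3 from -1/12z + 8/9 → 8/9
  leading term 1: no divisor's leading term divides it; move 8/9 to the remainder.
  remainder -4/9y + 8/9 ≠ 0; add h_6 = -4/9y + 8/9 to the basis.

The other S-polynomials (S(f_1,h_4), S(f_2,h_4), S(f_3,h_4), S(f_1,h_5), S(f_2,h_5), S(f_3,h_5), S(h_4,h_5), S(f_1,h_6), S(f_2,h_6), S(f_3,h_6), S(h_4,h_6), S(h_5,h_6)) all reduce to 0 modulo the current basis, so we have a Gröbner basis.
Inter-reduce: drop elements whose leading term is divisible by another's, tail-reduce, and make monic.
Reduced Gröbner basis: {x - 1, y - 2, z}.
Label its elements g_1 = x - 1, g_2 = y - 2, g_3 = z.

Reduce p = 2y^2 - y + 4z - 9 modulo G:
  leading term y^2: subtract (2y)·g_2 from 2y^2 - y + 4z - 9 → 3y + 4z - 9
  leading term y: subtract (3)·g_2 from 3y + 4z - 9 → 4z - 3
  leading term z: subtract (4)·g_3 from 4z - 3 → -3
  leading term 1: no divisor's leading term divides it; move -3 to the remainder.
  normal form = -3.
The normal form is nonzero, so p ∉ I. Since p minus its normal form lies in I, I + (p) = I + (r) where r = -3; decide whether this ideal is the whole ring.
Here r = -3 is a nonzero constant, hence a unit: 1 ∈ I + (p), the Gröbner basis of I + (p) is {1}, and the enlarged system has no common solution — adjoining p is inconsistent.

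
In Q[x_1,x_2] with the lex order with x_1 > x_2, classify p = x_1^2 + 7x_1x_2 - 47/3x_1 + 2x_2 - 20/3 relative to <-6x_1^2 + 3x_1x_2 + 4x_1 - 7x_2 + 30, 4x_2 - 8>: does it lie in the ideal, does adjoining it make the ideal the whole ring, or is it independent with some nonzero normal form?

x_1^2 + 7x_1x_2 - 47/3x_1 + 2x_2 - 20/3 lies in I (it reduces to 0).

First compute the reduced Gröbner basis of I by Buchberger's algorithm.
f_1 = -6x_1^2 + 3x_1x_2 + 4x_1 - 7x_2 + 30, LT = x_1^2.
f_2 = 4x_2 - 8, LT = x_2.

The S-polynomials (S(f_1,f_2)) all reduce to 0 modulo the current basis, so we have a Gröbner basis.
Inter-reduce: drop elements whose leading term is divisible by another's, tail-reduce, and make monic.
Reduced Gröbner basis: {x_1^2 - 5/3x_1 - 8/3, x_2 - 2}.
Label its elements g_1 = x_1^2 - 5/3x_1 - 8/3, g_2 = x_2 - 2.

Reduce p = x_1^2 + 7x_1x_2 - 47/3x_1 + 2x_2 - 20/3 modulo G:
  leading term x_1^2: subtract (1)·g_1 from x_1^2 + 7x_1x_2 - 47/3x_1 + 2x_2 - 20/3 → 7x_1x_2 - 14x_1 + 2x_2 - 4
  leading term x_1x_2: subtract (7x_1)·g_2 from 7x_1x_2 - 14x_1 + 2x_2 - 4 → 2x_2 - 4
  leading term x_2: subtract (2)·g_2 from 2x_2 - 4 → 0
  normal form = 0.
Since the normal form is 0, p ∈ I.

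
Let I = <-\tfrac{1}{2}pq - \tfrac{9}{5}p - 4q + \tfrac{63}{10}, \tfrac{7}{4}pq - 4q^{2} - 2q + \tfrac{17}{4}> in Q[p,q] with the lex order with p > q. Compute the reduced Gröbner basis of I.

f_1 = -\tfrac{1}{2}pq - \tfrac{9}{5}p - 4q + \tfrac{63}{10}, LT = pq.
f_2 = \tfrac{7}{4}pq - 4q^{2} - 2q + \tfrac{17}{4}, LT = pq.

S(f_1,f_2): lcm = pq. S = \tfrac{18}{5}p + \tfrac{16}{7}q^{2} + \tfrac{64}{7}q - \tfrac{526}{35}.
  leading term p: no divisor's leading term divides it; move \tfrac{18}{5}p to the remainder.
  leading term q^{2}: no divisor's leading term divides it; move \tfrac{16}{7}q^{2} to the remainder.
  leading term q: no divisor's leading term divides it; move \tfrac{64}{7}q to the remainder.
  leading term 1: no divisor's leading term divides it; move -\tfrac{526}{35} to the remainder.
  remainder \tfrac{18}{5}p + \tfrac{16}{7}q^{2} + \tfrac{64}{7}q - \tfrac{526}{35} ≠ 0; add g_3 = \tfrac{18}{5}p + \tfrac{16}{7}q^{2} + \tfrac{64}{7}q - \tfrac{526}{35} to the basis.

S(f_1,g_3): lcm = pq. S = \tfrac{18}{5}p - \tfrac{40}{63}q^{3} - \tfrac{160}{63}q^{2} + \tfrac{767}{63}q - \tfrac{63}{5}.
  leading term p: subtract (1)·g_3 from \tfrac{18}{5}p - \tfrac{40}{63}q^{3} - \tfrac{160}{63}q^{2} + \tfrac{767}{63}q - \tfrac{63}{5} → -\tfrac{40}{63}q^{3} - \tfrac{304}{63}q^{2} + \tfrac{191}{63}q + \tfrac{17}{7}
  leading term q^{3}: no divisor's leading term divides it; move -\tfrac{40}{63}q^{3} to the remainder.
  leading term q^{2}: no divisor's leading term divides it; move -\tfrac{304}{63}q^{2} to the remainder.
  leading term q: no divisor's leading term divides it; move \tfrac{191}{63}q to the remainder.
  leading term 1: no divisor's leading term divides it; move \tfrac{17}{7} to the remainder.
  remainder -\tfrac{40}{63}q^{3} - \tfrac{304}{63}q^{2} + \tfrac{191}{63}q + \tfrac{17}{7} ≠ 0; add g_4 = -\tfrac{40}{63}q^{3} - \tfrac{304}{63}q^{2} + \tfrac{191}{63}q + \tfrac{17}{7} to the basis.

The other S-polynomials (S(f_2,g_3), S(f_1,g_4), S(f_2,g_4), S(g_3,g_4)) all reduce to 0 modulo the current basis, so we have a Gröbner basis.
Inter-reduce: drop elements whose leading term is divisible by another's, tail-reduce, and make monic.

G = {p + \tfrac{40}{63}q^{2} + \tfrac{160}{63}q - \tfrac{263}{63}, q^{3} + \tfrac{38}{5}q^{2} - \tfrac{191}{40}q - \tfrac{153}{40}}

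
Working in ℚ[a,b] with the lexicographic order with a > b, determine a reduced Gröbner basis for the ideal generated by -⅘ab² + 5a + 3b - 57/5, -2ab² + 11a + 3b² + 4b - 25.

Buchberger's algorithm terminates because the ascending chain of leading-term ideals stabilizes.

f_1 = -⅘ab² + 5a + 3b - 57/5, LT = ab².
f_2 = -2ab² + 11a + 3b² + 4b - 25, LT = ab².

S(f_1,f_2): lcm = ab². S = -¾a + 3/2b² - 7/4b + 7/4.
  reduce S modulo (f_1, f_2):
  remainder -¾a + 3/2b² - 7/4b + 7/4 ≠ 0; add g_3 = -¾a + 3/2b² - 7/4b + 7/4 to the basis.

S(f_1,g_3): lcm = ab². S = -25/4a + 2b⁴ - 7/3b³ + 7/3b² - 15/4b + 57/4.
  reduce S modulo (f_1, f_2, g_3):
  remainder 2b⁴ - 7/3b³ - 61/6b² + 65/6b - ⅓ ≠ 0; add g_4 = 2b⁴ - 7/3b³ - 61/6b² + 65/6b - ⅓ to the basis.

The other S-polynomials (S(f_2,g_3), S(f_1,g_4), S(f_2,g_4), S(g_3,g_4)) all reduce to 0 modulo the current basis, so we have a Gröbner basis.
Inter-reduce: drop elements whose leading term is divisible by another's, tail-reduce, and make monic.

G = {a - 2b² + 7/3b - 7/3, b⁴ - 7/6b³ - 61/12b² + 65/12b - ⅙}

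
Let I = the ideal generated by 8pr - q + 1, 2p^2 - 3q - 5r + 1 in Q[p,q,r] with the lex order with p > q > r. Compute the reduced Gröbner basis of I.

f_1 = 8pr - q + 1, LT = pr.
f_2 = 2p^2 - 3q - 5r + 1, LT = p^2.

S(f_1,f_2): lcm = p^2r. S = -1/8pq + 1/8p + 3/2qr + 5/2r^2 - 1/2r.
  leading term pq: no divisor's leading term divides it; move -1/8pq to the remainder.
  leading term p: no divisor's leading term divides it; move 1/8p to the remainder.
  leading term qr: no divisor's leading term divides it; move 3/2qr to the remainder.
  leading term r^2: no divisor's leading term divides it; move 5/2r^2 to the remainder.
  leading term r: no divisor's leading term divides it; move -1/2r to the remainder.
  remainder -1/8pq + 1/8p + 3/2qr + 5/2r^2 - 1/2r ≠ 0; add g_3 = -1/8pq + 1/8p + 3/2qr + 5/2r^2 - 1/2r to the basis.

S(f_1,g_3): lcm = pqr. S = pr - 1/8q^2 + 12qr^2 + 1/8q + 20r^3 - 4r^2.
  leading term pr: subtract (1/8)·f_1 from pr - 1/8q^2 + 12qr^2 + 1/8q + 20r^3 - 4r^2 → -1/8q^2 + 12qr^2 + 1/4q + 20r^3 - 4r^2 - 1/8
  leading term q^2: no divisor's leading term divides it; move -1/8q^2 to the remainder.
  leading term qr^2: no divisor's leading term divides it; move 12qr^2 to the remainder.
  leading term q: no divisor's leading term divides it; move 1/4q to the remainder.
  leading term r^3: no divisor's leading term divides it; move 20r^3 to the remainder.
  leading term r^2: no divisor's leading term divides it; move -4r^2 to the remainder.
  leading term 1: no divisor's leading term divides it; move -1/8 to the remainder.
  remainder -1/8q^2 + 12qr^2 + 1/4q + 20r^3 - 4r^2 - 1/8 ≠ 0; add g_4 = -1/8q^2 + 12qr^2 + 1/4q + 20r^3 - 4r^2 - 1/8 to the basis.

The other S-polynomials (S(f_2,g_3), S(f_1,g_4), S(f_2,g_4), S(g_3,g_4)) all reduce to 0 modulo the current basis, so we have a Gröbner basis.

G = {p^2 - 3/2q - 5/2r + 1/2, pq - p - 12qr - 20r^2 + 4r, pr - 1/8q + 1/8, q^2 - 96qr^2 - 2q - 160r^3 + 32r^2 + 1}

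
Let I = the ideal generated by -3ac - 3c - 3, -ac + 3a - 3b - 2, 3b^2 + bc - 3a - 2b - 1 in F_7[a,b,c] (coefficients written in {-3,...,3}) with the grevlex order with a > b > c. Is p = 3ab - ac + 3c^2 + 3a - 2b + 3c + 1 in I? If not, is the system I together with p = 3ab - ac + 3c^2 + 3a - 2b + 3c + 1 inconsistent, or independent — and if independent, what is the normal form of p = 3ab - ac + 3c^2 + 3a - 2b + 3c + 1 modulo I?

3ab - ac + 3c^2 + 3a - 2b + 3c + 1 lies in I (it reduces to 0).

First compute the reduced Gröbner basis of I by Buchberger's algorithm.
f_1 = -3ac - 3c - 3, LT = ac.
f_2 = -ac + 3a - 3b - 2, LT = ac.
f_3 = 3b^2 + bc - 3a - 2b - 1, LT = b^2.

S(f_1,f_2): lcm = ac. S = 3a - 3b + c - 1.
  reduce S modulo (f_1, f_2, f_3):
  remainder 3a - 3b + c - 1 ≠ 0; add h_4 = 3a - 3b + c - 1 to the basis.

S(f_1,h_4): lcm = ac. S = bc + 2c^2 - c + 1.
  reduce S modulo (f_1, f_2, f_3, h_4):
  remainder bc + 2c^2 - c + 1 ≠ 0; add h_5 = bc + 2c^2 - c + 1 to the basis.

S(f_3,h_5): lcm = b^2c. S = 3bc^2 - ac - 2bc - b + 2c.
  reduce S modulo (f_1, f_2, f_3, h_4, h_5):
  remainder c^3 - b - 2c + 3 ≠ 0; add h_6 = c^3 - b - 2c + 3 to the basis.

The other S-polynomials (S(f_1,f_3), S(f_2,f_3), S(f_2,h_4), S(f_3,h_4), S(f_1,h_5), S(f_2,h_5), S(h_4,h_5), S(f_1,h_6), S(f_2,h_6), S(f_3,h_6), S(h_4,h_6), S(h_5,h_6)) all reduce to 0 modulo the current basis, so we have a Gröbner basis.
Inter-reduce: drop elements whose leading term is divisible by another's, tail-reduce, and make monic.
Reduced Gröbner basis: {c^3 - b - 2c + 3, b^2 - 3c^2 + 3b + 3c - 1, bc + 2c^2 - c + 1, a - b - 2c + 2}.
Label its elements g_1 = c^3 - b - 2c + 3, g_2 = b^2 - 3c^2 + 3b + 3c - 1, g_3 = bc + 2c^2 - c + 1, g_4 = a - b - 2c + 2.

Reduce p = 3ab - ac + 3c^2 + 3a - 2b + 3c + 1 modulo G:
  leading term ab: subtract (3b)·g_4 from 3ab - ac + 3c^2 + 3a - 2b + 3c + 1 → 3b^2 - ac - bc + 3c^2 + 3a - b + 3c + 1
  leading term b^2: subtract (3)·g_2 from 3b^2 - ac - bc + 3c^2 + 3a - b + 3c + 1 → -ac - bc - 2c^2 + 3a - 3b + c - 3
  leading term ac: subtract (-c)·g_4 from -ac - bc - 2c^2 + 3a - 3b + c - 3 → -2bc + 3c^2 + 3a - 3b + 3c - 3
  leading term bc: subtract (-2)·g_3 from -2bc + 3c^2 + 3a - 3b + 3c - 3 → 3a - 3b + c - 1
  leading term a: subtract (3)·g_4 from 3a - 3b + c - 1 → 0
  normal form = 0.
Since the normal form is 0, p ∈ I.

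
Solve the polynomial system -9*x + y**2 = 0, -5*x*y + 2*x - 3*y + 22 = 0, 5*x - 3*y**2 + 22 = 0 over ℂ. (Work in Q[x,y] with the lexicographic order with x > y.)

Compute a lex Gröbner basis by Buchberger's algorithm.
f_1 = -9*x + y**2, LT = x.
f_2 = -5*x*y + 2*x - 3*y + 22, LT = x*y.
f_3 = 5*x - 3*y**2 + 22, LT = x.

S(f_1,f_2): lcm = x*y. S = 2/5*x - 1/9*y**3 - 3/5*y + 22/5.
  leading term x: subtract (-2/45)·f_1 from 2/5*x - 1/9*y**3 - 3/5*y + 22/5 → -1/9*y**3 + 2/45*y**2 - 3/5*y + 22/5
  leading term y**3: no divisor's leading term divides it; move -1/9*y**3 to the remainder.
  leading term y**2: no divisor's leading term divides it; move 2/45*y**2 to the remainder.
  leading term y: no divisor's leading term divides it; move -3/5*y to the remainder.
  leading term 1: no divisor's leading term divides it; move 22/5 to the remainder.
  remainder -1/9*y**3 + 2/45*y**2 - 3/5*y + 22/5 ≠ 0; add h_4 = -1/9*y**3 + 2/45*y**2 - 3/5*y + 22/5 to the basis.

S(f_1,f_3): lcm = x. S = 22/45*y**2 - 22/5.
  leading term y**2: no divisor's leading term divides it; move 22/45*y**2 to the remainder.
  leading term 1: no divisor's leading term divides it; move -22/5 to the remainder.
  remainder 22/45*y**2 - 22/5 ≠ 0; add h_5 = 22/45*y**2 - 22/5 to the basis.

S(f_2,f_3): lcm = x*y. S = -2/5*x + 3/5*y**3 - 19/5*y - 22/5.
  leading term x: subtract (2/45)·f_1 from -2/5*x + 3/5*y**3 - 19/5*y - 22/5 → 3/5*y**3 - 2/45*y**2 - 19/5*y - 22/5
  leading term y**3: subtract (-27/5)·h_4 from 3/5*y**3 - 2/45*y**2 - 19/5*y - 22/5 → 44/225*y**2 - 176/25*y + 484/25
  leading term y**2: subtract (2/5)·h_5 from 44/225*y**2 - 176/25*y + 484/25 → -176/25*y + 528/25
  leading term y: no divisor's leading term divides it; move -176/25*y to the remainder.
  leading term 1: no divisor's leading term divides it; move 528/25 to the remainder.
  remainder -176/25*y + 528/25 ≠ 0; add h_6 = -176/25*y + 528/25 to the basis.

The other S-polynomials (S(f_1,h_4), S(f_2,h_4), S(f_3,h_4), S(f_1,h_5), S(f_2,h_5), S(f_3,h_5), S(h_4,h_5), S(f_1,h_6), S(f_2,h_6), S(f_3,h_6), S(h_4,h_6), S(h_5,h_6)) all reduce to 0 modulo the current basis, so we have a Gröbner basis.
Inter-reduce: drop elements whose leading term is divisible by another's, tail-reduce, and make monic.
Reduced Gröbner basis: {x - 1, y - 3}.

The lex basis is triangular: the last element involves only y. Solving y - 3 = 0 gives y ∈ {3}; substituting each value into the earlier elements determines the remaining variables.
  y = 3: the earlier basis element becomes x - 1 = 0, giving x = 1 — point (1, 3).

{(1, 3)}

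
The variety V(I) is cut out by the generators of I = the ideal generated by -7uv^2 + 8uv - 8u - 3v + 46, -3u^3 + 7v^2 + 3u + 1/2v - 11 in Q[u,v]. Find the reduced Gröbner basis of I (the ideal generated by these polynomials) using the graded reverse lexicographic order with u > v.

The reduced Gröbner basis is the canonical form of the ideal for this ordering.

f_1 = -7uv^2 + 8uv - 8u - 3v + 46, LT = uv^2.
f_2 = -3u^3 + 7v^2 + 3u + 1/2v - 11, LT = u^3.

S(f_1,f_2): lcm = u^3v^2. S = -8/7u^3v + 7/3v^4 + 8/7u^3 + 3/7u^2v + uv^2 + 1/6v^3 - 46/7u^2 - 11/3v^2.
  reduce S modulo (f_1, f_2):
  remainder 7/3v^4 + 3/7u^2v - 5/2v^3 - 46/7u^2 - 25/21v^2 + 83/21v + 50/21 ≠ 0; add g_3 = 7/3v^4 + 3/7u^2v - 5/2v^3 - 46/7u^2 - 25/21v^2 + 83/21v + 50/21 to the basis.

The other S-polynomials (S(f_1,g_3), S(f_2,g_3)) all reduce to 0 modulo the current basis, so we have a Gröbner basis.

G = {v^4 + 9/49u^2v - 15/14v^3 - 138/49u^2 - 25/49v^2 + 83/49v + 50/49, u^3 - 7/3v^2 - u - 1/6v + 11/3, uv^2 - 8/7uv + 8/7u + 3/7v - 46/7}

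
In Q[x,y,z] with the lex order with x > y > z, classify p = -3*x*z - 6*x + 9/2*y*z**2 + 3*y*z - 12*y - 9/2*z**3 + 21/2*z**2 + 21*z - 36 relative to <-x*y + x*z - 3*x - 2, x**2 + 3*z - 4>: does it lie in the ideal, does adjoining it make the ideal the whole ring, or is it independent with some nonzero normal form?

First compute the reduced Gröbner basis of I by Buchberger's algorithm.
f_1 = -x*y + x*z - 3*x - 2, LT = x*y.
f_2 = x**2 + 3*z - 4, LT = x**2.

S(f_1,f_2): lcm = x**2*y. S = -x**2*z + 3*x**2 + 2*x - 3*y*z + 4*y.
  leading term x**2*z: subtract (-z)·f_2 from -x**2*z + 3*x**2 + 2*x - 3*y*z + 4*y → 3*x**2 + 2*x - 3*y*z + 4*y + 3*z**2 - 4*z
  leading term x**2: subtract (3)·f_2 from 3*x**2 + 2*x - 3*y*z + 4*y + 3*z**2 - 4*z → 2*x - 3*y*z + 4*y + 3*z**2 - 13*z + 12
  leading term x: no divisor's leading term divides it; move 2*x to the remainder.
  leading term y*z: no divisor's leading term divides it; move -3*y*z to the remainder.
  leading term y: no divisor's leading term divides it; move 4*y to the remainder.
  leading term z**2: no divisor's leading term divides it; move 3*z**2 to the remainder.
  leading term z: no divisor's leading term divides it; move -13*z to the remainder.
  leading term 1: no divisor's leading term divides it; move 12 to the remainder.
  remainder 2*x - 3*y*z + 4*y + 3*z**2 - 13*z + 12 ≠ 0; add h_3 = 2*x - 3*y*z + 4*y + 3*z**2 - 13*z + 12 to the basis.

S(f_1,h_3): lcm = x*y. S = -x*z + 3*x + 3/2*y**2*z - 2*y**2 - 3/2*y*z**2 + 13/2*y*z - 6*y + 2.
  leading term x*z: subtract (-1/2*z)·h_3 from -x*z + 3*x + 3/2*y**2*z - 2*y**2 - 3/2*y*z**2 + 13/2*y*z - 6*y + 2 → 3*x + 3/2*y**2*z - 2*y**2 - 3*y*z**2 + 17/2*y*z - 6*y + 3/2*z**3 - 13/2*z**2 + 6*z + 2
  leading term x: subtract (3/2)·h_3 from 3*x + 3/2*y**2*z - 2*y**2 - 3*y*z**2 + 17/2*y*z - 6*y + 3/2*z**3 - 13/2*z**2 + 6*z + 2 → 3/2*y**2*z - 2*y**2 - 3*y*z**2 + 13*y*z - 12*y + 3/2*z**3 - 11*z**2 + 51/2*z - 16
  leading term y**2*z: no divisor's leading term divides it; move 3/2*y**2*z to the remainder.
  leading term y**2: no divisor's leading term divides it; move -2*y**2 to the remainder.
  leading term y*z**2: no divisor's leading term divides it; move -3*y*z**2 to the remainder.
  leading term y*z: no divisor's leading term divides it; move 13*y*z to the remainder.
  leading term y: no divisor's leading term divides it; move -12*y to the remainder.
  leading term z**3: no divisor's leading term divides it; move 3/2*z**3 to the remainder.
  leading term z**2: no divisor's leading term divides it; move -11*z**2 to the remainder.
  leading term z: no divisor's leading term divides it; move 51/2*z to the remainder.
  leading term 1: no divisor's leading term divides it; move -16 to the remainder.
  remainder 3/2*y**2*z - 2*y**2 - 3*y*z**2 + 13*y*z - 12*y + 3/2*z**3 - 11*z**2 + 51/2*z - 16 ≠ 0; add h_4 = 3/2*y**2*z - 2*y**2 - 3*y*z**2 + 13*y*z - 12*y + 3/2*z**3 - 11*z**2 + 51/2*z - 16 to the basis.

The other S-polynomials (S(f_2,h_3), S(f_1,h_4), S(f_2,h_4), S(h_3,h_4)) all reduce to 0 modulo the current basis, so we have a Gröbner basis.
Inter-reduce: drop elements whose leading term is divisible by another's, tail-reduce, and make monic.
Reduced Gröbner basis: {x - 3/2*y*z + 2*y + 3/2*z**2 - 13/2*z + 6, y**2*z - 4/3*y**2 - 2*y*z**2 + 26/3*y*z - 8*y + z**3 - 22/3*z**2 + 17*z - 32/3}.
Label its elements g_1 = x - 3/2*y*z + 2*y + 3/2*z**2 - 13/2*z + 6, g_2 = y**2*z - 4/3*y**2 - 2*y*z**2 + 26/3*y*z - 8*y + z**3 - 22/3*z**2 + 17*z - 32/3.

Reduce p = -3*x*z - 6*x + 9/2*y*z**2 + 3*y*z - 12*y - 9/2*z**3 + 21/2*z**2 + 21*z - 36 modulo G:
  leading term x*z: subtract (-3*z)·g_1 from -3*x*z - 6*x + 9/2*y*z**2 + 3*y*z - 12*y - 9/2*z**3 + 21/2*z**2 + 21*z - 36 → -6*x + 9*y*z - 12*y - 9*z**2 + 39*z - 36
  leading term x: subtract (-6)·g_1 from -6*x + 9*y*z - 12*y - 9*z**2 + 39*z - 36 → 0
  normal form = 0.
Since the normal form is 0, p ∈ I.

The remainder on division by a Gröbner basis is unique — it is the normal form.

-3*x*z - 6*x + 9/2*y*z**2 + 3*y*z - 12*y - 9/2*z**3 + 21/2*z**2 + 21*z - 36 lies in I (it reduces to 0).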